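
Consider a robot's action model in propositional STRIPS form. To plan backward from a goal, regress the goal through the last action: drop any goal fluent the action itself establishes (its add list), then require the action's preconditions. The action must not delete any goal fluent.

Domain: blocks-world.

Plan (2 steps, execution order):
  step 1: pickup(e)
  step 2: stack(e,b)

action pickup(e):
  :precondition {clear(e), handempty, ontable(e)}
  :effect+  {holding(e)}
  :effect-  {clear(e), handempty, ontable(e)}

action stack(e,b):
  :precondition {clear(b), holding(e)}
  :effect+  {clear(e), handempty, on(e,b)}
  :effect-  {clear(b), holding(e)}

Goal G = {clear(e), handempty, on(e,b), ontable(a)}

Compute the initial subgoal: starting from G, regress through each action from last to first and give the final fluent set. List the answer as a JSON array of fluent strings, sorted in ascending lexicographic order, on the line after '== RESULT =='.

Work backward from the goal:
  through step 2 (stack(e,b)): drop {clear(e), handempty, on(e,b)}, keep {ontable(a)}, require {clear(b), holding(e)}
    → {clear(b), holding(e), ontable(a)}
  through step 1 (pickup(e)): drop {holding(e)}, keep {clear(b), ontable(a)}, require {clear(e), handempty, ontable(e)}
    → {clear(b), clear(e), handempty, ontable(a), ontable(e)}

== RESULT ==
["clear(b)", "clear(e)", "handempty", "ontable(a)", "ontable(e)"]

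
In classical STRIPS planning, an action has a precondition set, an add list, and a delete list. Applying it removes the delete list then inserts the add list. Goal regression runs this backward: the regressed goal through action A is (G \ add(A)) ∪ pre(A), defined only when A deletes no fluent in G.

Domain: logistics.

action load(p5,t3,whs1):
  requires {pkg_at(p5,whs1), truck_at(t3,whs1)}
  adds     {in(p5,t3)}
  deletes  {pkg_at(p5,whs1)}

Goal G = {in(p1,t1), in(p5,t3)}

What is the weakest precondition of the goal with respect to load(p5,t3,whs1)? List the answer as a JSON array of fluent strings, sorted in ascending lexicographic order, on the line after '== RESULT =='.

Regress:
  G ∩ del = {}  (empty — regression defined)
  G \ add = {in(p1,t1), in(p5,t3)} \ {in(p5,t3)} = {in(p1,t1)}
  ∪ pre   = {in(p1,t1)} ∪ {pkg_at(p5,whs1), truck_at(t3,whs1)}
          = {in(p1,t1), pkg_at(p5,whs1), truck_at(t3,whs1)}

== RESULT ==
["in(p1,t1)", "pkg_at(p5,whs1)", "truck_at(t3,whs1)"]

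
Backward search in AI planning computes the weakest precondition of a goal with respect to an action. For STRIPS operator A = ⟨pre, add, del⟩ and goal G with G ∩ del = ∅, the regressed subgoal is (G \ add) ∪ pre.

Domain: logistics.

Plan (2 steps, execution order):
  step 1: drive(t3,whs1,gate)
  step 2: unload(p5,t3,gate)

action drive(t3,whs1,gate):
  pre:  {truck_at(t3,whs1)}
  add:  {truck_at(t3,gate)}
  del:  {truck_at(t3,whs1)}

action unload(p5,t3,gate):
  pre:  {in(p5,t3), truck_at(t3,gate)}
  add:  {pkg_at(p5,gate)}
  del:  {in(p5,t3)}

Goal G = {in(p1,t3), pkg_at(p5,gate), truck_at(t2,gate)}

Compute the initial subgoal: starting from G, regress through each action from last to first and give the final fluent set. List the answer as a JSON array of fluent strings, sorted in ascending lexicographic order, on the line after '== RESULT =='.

Regress step by step:
  through step 2 (unload(p5,t3,gate)): drop {pkg_at(p5,gate)}, keep {in(p1,t3), truck_at(t2,gate)}, require {in(p5,t3), truck_at(t3,gate)}
    → {in(p1,t3), in(p5,t3), truck_at(t2,gate), truck_at(t3,gate)}
  through step 1 (drive(t3,whs1,gate)): drop {truck_at(t3,gate)}, keep {in(p1,t3), in(p5,t3), truck_at(t2,gate)}, require {truck_at(t3,whs1)}
    → {in(p1,t3), in(p5,t3), truck_at(t2,gate), truck_at(t3,whs1)}

== RESULT ==
["in(p1,t3)", "in(p5,t3)", "truck_at(t2,gate)", "truck_at(t3,whs1)"]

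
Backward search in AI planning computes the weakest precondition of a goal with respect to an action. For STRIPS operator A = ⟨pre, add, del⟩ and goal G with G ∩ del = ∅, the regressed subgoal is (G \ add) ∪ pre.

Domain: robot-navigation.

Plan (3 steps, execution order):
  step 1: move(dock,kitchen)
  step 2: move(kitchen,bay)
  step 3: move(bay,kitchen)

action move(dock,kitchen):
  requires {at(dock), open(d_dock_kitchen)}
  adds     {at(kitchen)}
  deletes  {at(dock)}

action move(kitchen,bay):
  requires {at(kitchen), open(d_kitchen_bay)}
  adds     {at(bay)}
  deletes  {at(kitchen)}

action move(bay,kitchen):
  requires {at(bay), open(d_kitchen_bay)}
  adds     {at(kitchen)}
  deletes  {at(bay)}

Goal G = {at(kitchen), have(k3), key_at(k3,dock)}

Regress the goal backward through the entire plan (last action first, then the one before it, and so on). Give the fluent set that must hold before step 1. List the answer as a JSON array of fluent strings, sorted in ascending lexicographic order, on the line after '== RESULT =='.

Work backward from the goal:
  through step 3 (move(bay,kitchen)): drop {at(kitchen)}, keep {have(k3), key_at(k3,dock)}, require {at(bay), open(d_kitchen_bay)}
    → {at(bay), have(k3), key_at(k3,dock), open(d_kitchen_bay)}
  through step 2 (move(kitchen,bay)): drop {at(bay)}, keep {have(k3), key_at(k3,dock), open(d_kitchen_bay)}, require {at(kitchen), open(d_kitchen_bay)}
    → {at(kitchen), have(k3), key_at(k3,dock), open(d_kitchen_bay)}
  through step 1 (move(dock,kitchen)): drop {at(kitchen)}, keep {have(k3), key_at(k3,dock), open(d_kitchen_bay)}, require {at(dock), open(d_dock_kitchen)}
    → {at(dock), have(k3), key_at(k3,dock), open(d_dock_kitchen), open(d_kitchen_bay)}

== RESULT ==
["at(dock)", "have(k3)", "key_at(k3,dock)", "open(d_dock_kitchen)", "open(d_kitchen_bay)"]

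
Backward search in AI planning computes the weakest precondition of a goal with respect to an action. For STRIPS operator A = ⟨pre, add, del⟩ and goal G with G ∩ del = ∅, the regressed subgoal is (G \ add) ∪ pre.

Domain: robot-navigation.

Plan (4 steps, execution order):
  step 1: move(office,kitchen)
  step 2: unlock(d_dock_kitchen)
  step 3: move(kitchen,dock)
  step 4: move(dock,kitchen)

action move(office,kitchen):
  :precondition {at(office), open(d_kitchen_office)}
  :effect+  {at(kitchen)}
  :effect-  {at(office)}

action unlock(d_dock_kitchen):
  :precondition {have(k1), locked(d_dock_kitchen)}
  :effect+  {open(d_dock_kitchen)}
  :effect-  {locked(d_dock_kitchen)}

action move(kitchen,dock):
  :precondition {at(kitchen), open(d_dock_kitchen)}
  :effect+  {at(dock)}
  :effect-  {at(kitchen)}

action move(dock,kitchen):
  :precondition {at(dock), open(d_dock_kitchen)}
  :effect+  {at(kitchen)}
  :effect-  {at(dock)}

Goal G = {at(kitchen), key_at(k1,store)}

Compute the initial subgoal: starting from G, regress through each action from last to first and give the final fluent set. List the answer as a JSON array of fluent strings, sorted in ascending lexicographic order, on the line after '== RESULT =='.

Work backward from the goal:
  through step 4 (move(dock,kitchen)): drop {at(kitchen)}, keep {key_at(k1,store)}, require {at(dock), open(d_dock_kitchen)}
    → {at(dock), key_at(k1,store), open(d_dock_kitchen)}
  through step 3 (move(kitchen,dock)): drop {at(dock)}, keep {key_at(k1,store), open(d_dock_kitchen)}, require {at(kitchen), open(d_dock_kitchen)}
    → {at(kitchen), key_at(k1,store), open(d_dock_kitchen)}
  through step 2 (unlock(d_dock_kitchen)): drop {open(d_dock_kitchen)}, keep {at(kitchen), key_at(k1,store)}, require {have(k1), locked(d_dock_kitchen)}
    → {at(kitchen), have(k1), key_at(k1,store), locked(d_dock_kitchen)}
  through step 1 (move(office,kitchen)): drop {at(kitchen)}, keep {have(k1), key_at(k1,store), locked(d_dock_kitchen)}, require {at(office), open(d_kitchen_office)}
    → {at(office), have(k1), key_at(k1,store), locked(d_dock_kitchen), open(d_kitchen_office)}

== RESULT ==
["at(office)", "have(k1)", "key_at(k1,store)", "locked(d_dock_kitchen)", "open(d_kitchen_office)"]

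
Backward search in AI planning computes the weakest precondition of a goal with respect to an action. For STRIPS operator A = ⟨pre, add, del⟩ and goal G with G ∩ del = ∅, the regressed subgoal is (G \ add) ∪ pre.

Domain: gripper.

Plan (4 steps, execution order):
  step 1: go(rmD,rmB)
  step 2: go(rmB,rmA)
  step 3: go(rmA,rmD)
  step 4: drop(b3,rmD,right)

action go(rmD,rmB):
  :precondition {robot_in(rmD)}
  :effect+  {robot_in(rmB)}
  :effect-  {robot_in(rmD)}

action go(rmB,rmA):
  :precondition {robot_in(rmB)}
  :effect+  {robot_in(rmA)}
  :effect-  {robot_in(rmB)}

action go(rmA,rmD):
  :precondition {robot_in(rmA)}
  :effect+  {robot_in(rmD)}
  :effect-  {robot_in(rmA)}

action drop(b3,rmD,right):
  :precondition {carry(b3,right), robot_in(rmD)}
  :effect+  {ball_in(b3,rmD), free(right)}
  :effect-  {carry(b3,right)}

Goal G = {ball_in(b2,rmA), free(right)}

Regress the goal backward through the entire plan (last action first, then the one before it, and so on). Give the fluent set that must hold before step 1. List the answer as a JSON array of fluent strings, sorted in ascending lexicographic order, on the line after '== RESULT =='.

Regress step by step:
  through step 4 (drop(b3,rmD,right)): drop {free(right)}, keep {ball_in(b2,rmA)}, require {carry(b3,right), robot_in(rmD)}
    → {ball_in(b2,rmA), carry(b3,right), robot_in(rmD)}
  through step 3 (go(rmA,rmD)): drop {robot_in(rmD)}, keep {ball_in(b2,rmA), carry(b3,right)}, require {robot_in(rmA)}
    → {ball_in(b2,rmA), carry(b3,right), robot_in(rmA)}
  through step 2 (go(rmB,rmA)): drop {robot_in(rmA)}, keep {ball_in(b2,rmA), carry(b3,right)}, require {robot_in(rmB)}
    → {ball_in(b2,rmA), carry(b3,right), robot_in(rmB)}
  through step 1 (go(rmD,rmB)): drop {robot_in(rmB)}, keep {ball_in(b2,rmA), carry(b3,right)}, require {robot_in(rmD)}
    → {ball_in(b2,rmA), carry(b3,right), robot_in(rmD)}

== RESULT ==
["ball_in(b2,rmA)", "carry(b3,right)", "robot_in(rmD)"]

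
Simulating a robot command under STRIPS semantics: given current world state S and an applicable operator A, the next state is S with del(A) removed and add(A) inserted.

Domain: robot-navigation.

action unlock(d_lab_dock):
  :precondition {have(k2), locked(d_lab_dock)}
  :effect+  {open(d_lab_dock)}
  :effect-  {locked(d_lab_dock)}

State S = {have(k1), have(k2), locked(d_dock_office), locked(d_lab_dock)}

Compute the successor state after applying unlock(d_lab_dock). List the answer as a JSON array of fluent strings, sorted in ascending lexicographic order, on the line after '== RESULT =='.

Progress:
  pre ⊆ S: {have(k2), locked(d_lab_dock)} ⊆ S  — applicable
  S \ del = {have(k1), have(k2), locked(d_dock_office)}
  ∪ add   = {have(k1), have(k2), locked(d_dock_office), open(d_lab_dock)}

== RESULT ==
["have(k1)", "have(k2)", "locked(d_dock_office)", "open(d_lab_dock)"]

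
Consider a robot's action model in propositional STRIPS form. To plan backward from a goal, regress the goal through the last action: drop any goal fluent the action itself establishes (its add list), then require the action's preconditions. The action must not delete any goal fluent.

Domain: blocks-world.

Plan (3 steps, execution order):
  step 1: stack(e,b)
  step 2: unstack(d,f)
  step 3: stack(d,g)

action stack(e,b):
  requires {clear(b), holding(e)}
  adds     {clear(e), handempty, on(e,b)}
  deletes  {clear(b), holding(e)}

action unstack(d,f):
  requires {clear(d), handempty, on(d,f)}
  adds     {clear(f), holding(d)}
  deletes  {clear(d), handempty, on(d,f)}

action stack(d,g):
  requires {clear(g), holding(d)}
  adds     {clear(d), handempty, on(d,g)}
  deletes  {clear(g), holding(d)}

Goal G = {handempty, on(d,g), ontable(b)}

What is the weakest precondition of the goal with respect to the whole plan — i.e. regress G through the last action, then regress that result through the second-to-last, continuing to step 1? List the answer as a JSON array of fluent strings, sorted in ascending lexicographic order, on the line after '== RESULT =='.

Work backward from the goal:
  through step 3 (stack(d,g)): drop {handempty, on(d,g)}, keep {ontable(b)}, require {clear(g), holding(d)}
    → {clear(g), holding(d), ontable(b)}
  through step 2 (unstack(d,f)): drop {holding(d)}, keep {clear(g), ontable(b)}, require {clear(d), handempty, on(d,f)}
    → {clear(d), clear(g), handempty, on(d,f), ontable(b)}
  through step 1 (stack(e,b)): drop {handempty}, keep {clear(d), clear(g), on(d,f), ontable(b)}, require {clear(b), holding(e)}
    → {clear(b), clear(d), clear(g), holding(e), on(d,f), ontable(b)}

== RESULT ==
["clear(b)", "clear(d)", "clear(g)", "holding(e)", "on(d,f)", "ontable(b)"]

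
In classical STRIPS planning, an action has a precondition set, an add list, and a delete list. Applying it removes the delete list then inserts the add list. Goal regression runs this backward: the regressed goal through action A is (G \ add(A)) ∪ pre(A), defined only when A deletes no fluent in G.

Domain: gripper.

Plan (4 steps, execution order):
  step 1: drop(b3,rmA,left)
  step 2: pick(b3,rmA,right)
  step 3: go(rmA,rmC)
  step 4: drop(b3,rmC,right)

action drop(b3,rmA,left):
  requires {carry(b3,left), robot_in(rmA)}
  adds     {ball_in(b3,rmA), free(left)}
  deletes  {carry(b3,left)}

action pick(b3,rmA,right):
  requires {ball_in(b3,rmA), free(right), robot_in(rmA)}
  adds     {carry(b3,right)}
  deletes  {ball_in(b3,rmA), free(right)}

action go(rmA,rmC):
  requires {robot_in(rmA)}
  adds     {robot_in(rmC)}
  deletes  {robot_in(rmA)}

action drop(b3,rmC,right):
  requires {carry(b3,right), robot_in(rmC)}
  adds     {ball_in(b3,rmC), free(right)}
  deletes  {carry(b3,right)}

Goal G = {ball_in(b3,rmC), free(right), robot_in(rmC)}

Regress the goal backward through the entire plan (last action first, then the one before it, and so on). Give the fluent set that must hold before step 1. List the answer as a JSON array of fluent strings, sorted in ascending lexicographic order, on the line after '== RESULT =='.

Regress step by step:
  through step 4 (drop(b3,rmC,right)): drop {ball_in(b3,rmC), free(right)}, keep {robot_in(rmC)}, require {carry(b3,right), robot_in(rmC)}
    → {carry(b3,right), robot_in(rmC)}
  through step 3 (go(rmA,rmC)): drop {robot_in(rmC)}, keep {carry(b3,right)}, require {robot_in(rmA)}
    → {carry(b3,right), robot_in(rmA)}
  through step 2 (pick(b3,rmA,right)): drop {carry(b3,right)}, keep {robot_in(rmA)}, require {ball_in(b3,rmA), free(right), robot_in(rmA)}
    → {ball_in(b3,rmA), free(right), robot_in(rmA)}
  through step 1 (drop(b3,rmA,left)): drop {ball_in(b3,rmA)}, keep {free(right), robot_in(rmA)}, require {carry(b3,left), robot_in(rmA)}
    → {carry(b3,left), free(right), robot_in(rmA)}

== RESULT ==
["carry(b3,left)", "free(right)", "robot_in(rmA)"]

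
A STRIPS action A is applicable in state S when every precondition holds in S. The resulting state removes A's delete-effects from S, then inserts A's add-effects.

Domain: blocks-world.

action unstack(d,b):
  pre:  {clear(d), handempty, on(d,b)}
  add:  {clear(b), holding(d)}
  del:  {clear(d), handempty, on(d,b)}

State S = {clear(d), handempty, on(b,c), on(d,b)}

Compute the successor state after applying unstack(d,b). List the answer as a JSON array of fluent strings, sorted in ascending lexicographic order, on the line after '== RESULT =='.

Progress:
  pre ⊆ S: {clear(d), handempty, on(d,b)} ⊆ S  — applicable
  S \ del = {on(b,c)}
  ∪ add   = {clear(b), holding(d), on(b,c)}

== RESULT ==
["clear(b)", "holding(d)", "on(b,c)"]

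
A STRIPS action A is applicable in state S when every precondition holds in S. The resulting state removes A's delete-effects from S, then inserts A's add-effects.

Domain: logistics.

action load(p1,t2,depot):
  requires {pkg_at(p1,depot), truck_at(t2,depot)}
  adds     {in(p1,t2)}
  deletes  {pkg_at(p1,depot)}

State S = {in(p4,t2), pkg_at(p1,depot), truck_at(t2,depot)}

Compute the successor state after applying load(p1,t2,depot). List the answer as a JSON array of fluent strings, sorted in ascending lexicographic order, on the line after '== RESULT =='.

Progress:
  pre ⊆ S: {pkg_at(p1,depot), truck_at(t2,depot)} ⊆ S  — applicable
  S \ del = {in(p4,t2), truck_at(t2,depot)}
  ∪ add   = {in(p1,t2), in(p4,t2), truck_at(t2,depot)}

== RESULT ==
["in(p1,t2)", "in(p4,t2)", "truck_at(t2,depot)"]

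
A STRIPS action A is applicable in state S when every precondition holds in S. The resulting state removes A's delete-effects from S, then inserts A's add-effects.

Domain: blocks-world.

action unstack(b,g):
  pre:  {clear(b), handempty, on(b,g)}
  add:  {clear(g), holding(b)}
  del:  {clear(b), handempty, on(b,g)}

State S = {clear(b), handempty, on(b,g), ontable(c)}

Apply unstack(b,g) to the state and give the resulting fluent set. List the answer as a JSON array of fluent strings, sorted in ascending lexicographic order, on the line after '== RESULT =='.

Progress:
  pre ⊆ S: {clear(b), handempty, on(b,g)} ⊆ S  — applicable
  S \ del = {ontable(c)}
  ∪ add   = {clear(g), holding(b), ontable(c)}

== RESULT ==
["clear(g)", "holding(b)", "ontable(c)"]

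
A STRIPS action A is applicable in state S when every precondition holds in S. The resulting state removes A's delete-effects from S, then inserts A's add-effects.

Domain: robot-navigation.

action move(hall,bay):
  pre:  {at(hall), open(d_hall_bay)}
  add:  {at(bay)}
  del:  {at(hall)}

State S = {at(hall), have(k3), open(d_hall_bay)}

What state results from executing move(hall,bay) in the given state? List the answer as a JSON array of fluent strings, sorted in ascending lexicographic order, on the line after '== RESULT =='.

Progress:
  pre ⊆ S: {at(hall), open(d_hall_bay)} ⊆ S  — applicable
  S \ del = {have(k3), open(d_hall_bay)}
  ∪ add   = {at(bay), have(k3), open(d_hall_bay)}

== RESULT ==
["at(bay)", "have(k3)", "open(d_hall_bay)"]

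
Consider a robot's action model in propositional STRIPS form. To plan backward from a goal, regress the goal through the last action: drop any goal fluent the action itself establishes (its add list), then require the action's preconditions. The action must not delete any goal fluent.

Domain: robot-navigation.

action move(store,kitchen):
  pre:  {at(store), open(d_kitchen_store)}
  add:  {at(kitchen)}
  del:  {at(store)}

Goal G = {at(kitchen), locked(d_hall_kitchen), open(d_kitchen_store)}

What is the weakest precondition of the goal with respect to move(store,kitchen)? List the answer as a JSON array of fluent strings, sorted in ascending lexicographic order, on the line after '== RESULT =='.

Regress:
  G ∩ del = {}  (empty — regression defined)
  G \ add = {at(kitchen), locked(d_hall_kitchen), open(d_kitchen_store)} \ {at(kitchen)} = {locked(d_hall_kitchen), open(d_kitchen_store)}
  ∪ pre   = {locked(d_hall_kitchen), open(d_kitchen_store)} ∪ {at(store), open(d_kitchen_store)}
          = {at(store), locked(d_hall_kitchen), open(d_kitchen_store)}

== RESULT ==
["at(store)", "locked(d_hall_kitchen)", "open(d_kitchen_store)"]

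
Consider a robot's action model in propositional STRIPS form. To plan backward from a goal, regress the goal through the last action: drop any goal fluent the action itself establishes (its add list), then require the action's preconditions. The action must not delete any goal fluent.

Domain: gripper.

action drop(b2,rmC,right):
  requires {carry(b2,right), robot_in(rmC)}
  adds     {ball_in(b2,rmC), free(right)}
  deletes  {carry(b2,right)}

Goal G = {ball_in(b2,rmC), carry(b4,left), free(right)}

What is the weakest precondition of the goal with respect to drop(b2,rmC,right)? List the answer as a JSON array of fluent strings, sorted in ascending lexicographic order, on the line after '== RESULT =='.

Compute (G \ add) ∪ pre:
  G ∩ del = {}  (empty — regression defined)
  G \ add = {ball_in(b2,rmC), carry(b4,left), free(right)} \ {ball_in(b2,rmC), free(right)} = {carry(b4,left)}
  ∪ pre   = {carry(b4,left)} ∪ {carry(b2,right), robot_in(rmC)}
          = {carry(b2,right), carry(b4,left), robot_in(rmC)}

== RESULT ==
["carry(b2,right)", "carry(b4,left)", "robot_in(rmC)"]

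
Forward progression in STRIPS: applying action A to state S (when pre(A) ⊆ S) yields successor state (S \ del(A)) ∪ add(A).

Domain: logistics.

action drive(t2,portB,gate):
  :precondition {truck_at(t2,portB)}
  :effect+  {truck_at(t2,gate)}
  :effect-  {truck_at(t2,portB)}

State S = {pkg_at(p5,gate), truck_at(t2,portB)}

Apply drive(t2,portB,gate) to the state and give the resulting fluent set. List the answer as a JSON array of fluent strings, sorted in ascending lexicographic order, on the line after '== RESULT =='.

Compute (S \ del) ∪ add:
  pre ⊆ S: {truck_at(t2,portB)} ⊆ S  — applicable
  S \ del = {pkg_at(p5,gate)}
  ∪ add   = {pkg_at(p5,gate), truck_at(t2,gate)}

== RESULT ==
["pkg_at(p5,gate)", "truck_at(t2,gate)"]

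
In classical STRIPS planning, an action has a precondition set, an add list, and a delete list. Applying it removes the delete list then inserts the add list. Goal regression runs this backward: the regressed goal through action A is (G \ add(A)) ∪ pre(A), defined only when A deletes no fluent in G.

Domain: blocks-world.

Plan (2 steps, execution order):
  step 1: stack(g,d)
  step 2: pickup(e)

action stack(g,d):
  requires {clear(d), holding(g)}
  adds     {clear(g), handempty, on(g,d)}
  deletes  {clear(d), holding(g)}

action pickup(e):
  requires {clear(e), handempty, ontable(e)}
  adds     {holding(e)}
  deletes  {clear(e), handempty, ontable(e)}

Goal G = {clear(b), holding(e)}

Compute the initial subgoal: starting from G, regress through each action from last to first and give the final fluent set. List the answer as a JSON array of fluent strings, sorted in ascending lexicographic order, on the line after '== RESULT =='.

Regress step by step:
  through step 2 (pickup(e)): drop {holding(e)}, keep {clear(b)}, require {clear(e), handempty, ontable(e)}
    → {clear(b), clear(e), handempty, ontable(e)}
  through step 1 (stack(g,d)): drop {handempty}, keep {clear(b), clear(e), ontable(e)}, require {clear(d), holding(g)}
    → {clear(b), clear(d), clear(e), holding(g), ontable(e)}

== RESULT ==
["clear(b)", "clear(d)", "clear(e)", "holding(g)", "ontable(e)"]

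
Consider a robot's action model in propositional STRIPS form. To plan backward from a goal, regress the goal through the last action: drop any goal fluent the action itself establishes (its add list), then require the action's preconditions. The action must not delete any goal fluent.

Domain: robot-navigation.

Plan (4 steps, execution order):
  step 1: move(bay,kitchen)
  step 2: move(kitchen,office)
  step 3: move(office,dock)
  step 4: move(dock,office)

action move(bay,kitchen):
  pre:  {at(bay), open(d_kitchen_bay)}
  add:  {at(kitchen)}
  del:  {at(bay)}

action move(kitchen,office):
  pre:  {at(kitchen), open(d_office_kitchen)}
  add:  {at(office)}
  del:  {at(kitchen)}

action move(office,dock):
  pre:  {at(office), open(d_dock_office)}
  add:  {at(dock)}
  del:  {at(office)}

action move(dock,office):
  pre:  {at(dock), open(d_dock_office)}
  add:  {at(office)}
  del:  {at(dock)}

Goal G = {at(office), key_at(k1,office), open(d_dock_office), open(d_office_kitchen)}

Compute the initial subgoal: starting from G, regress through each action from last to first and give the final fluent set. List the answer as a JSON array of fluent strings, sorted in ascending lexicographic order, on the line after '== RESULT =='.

Work backward from the goal:
  through step 4 (move(dock,office)): drop {at(office)}, keep {key_at(k1,office), open(d_dock_office), open(d_office_kitchen)}, require {at(dock), open(d_dock_office)}
    → {at(dock), key_at(k1,office), open(d_dock_office), open(d_office_kitchen)}
  through step 3 (move(office,dock)): drop {at(dock)}, keep {key_at(k1,office), open(d_dock_office), open(d_office_kitchen)}, require {at(office), open(d_dock_office)}
    → {at(office), key_at(k1,office), open(d_dock_office), open(d_office_kitchen)}
  through step 2 (move(kitchen,office)): drop {at(office)}, keep {key_at(k1,office), open(d_dock_office), open(d_office_kitchen)}, require {at(kitchen), open(d_office_kitchen)}
    → {at(kitchen), key_at(k1,office), open(d_dock_office), open(d_office_kitchen)}
  through step 1 (move(bay,kitchen)): drop {at(kitchen)}, keep {key_at(k1,office), open(d_dock_office), open(d_office_kitchen)}, require {at(bay), open(d_kitchen_bay)}
    → {at(bay), key_at(k1,office), open(d_dock_office), open(d_kitchen_bay), open(d_office_kitchen)}

== RESULT ==
["at(bay)", "key_at(k1,office)", "open(d_dock_office)", "open(d_kitchen_bay)", "open(d_office_kitchen)"]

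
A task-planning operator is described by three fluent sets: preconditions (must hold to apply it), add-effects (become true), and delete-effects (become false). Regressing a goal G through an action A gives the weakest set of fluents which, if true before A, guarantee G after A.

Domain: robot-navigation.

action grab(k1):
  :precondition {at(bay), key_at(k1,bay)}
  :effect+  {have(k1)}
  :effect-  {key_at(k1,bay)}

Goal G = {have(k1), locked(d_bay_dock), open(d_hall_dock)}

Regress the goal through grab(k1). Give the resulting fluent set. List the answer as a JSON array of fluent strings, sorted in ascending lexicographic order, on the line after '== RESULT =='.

Regress:
  G ∩ del = {}  (empty — regression defined)
  G \ add = {have(k1), locked(d_bay_dock), open(d_hall_dock)} \ {have(k1)} = {locked(d_bay_dock), open(d_hall_dock)}
  ∪ pre   = {locked(d_bay_dock), open(d_hall_dock)} ∪ {at(bay), key_at(k1,bay)}
          = {at(bay), key_at(k1,bay), locked(d_bay_dock), open(d_hall_dock)}

== RESULT ==
["at(bay)", "key_at(k1,bay)", "locked(d_bay_dock)", "open(d_hall_dock)"]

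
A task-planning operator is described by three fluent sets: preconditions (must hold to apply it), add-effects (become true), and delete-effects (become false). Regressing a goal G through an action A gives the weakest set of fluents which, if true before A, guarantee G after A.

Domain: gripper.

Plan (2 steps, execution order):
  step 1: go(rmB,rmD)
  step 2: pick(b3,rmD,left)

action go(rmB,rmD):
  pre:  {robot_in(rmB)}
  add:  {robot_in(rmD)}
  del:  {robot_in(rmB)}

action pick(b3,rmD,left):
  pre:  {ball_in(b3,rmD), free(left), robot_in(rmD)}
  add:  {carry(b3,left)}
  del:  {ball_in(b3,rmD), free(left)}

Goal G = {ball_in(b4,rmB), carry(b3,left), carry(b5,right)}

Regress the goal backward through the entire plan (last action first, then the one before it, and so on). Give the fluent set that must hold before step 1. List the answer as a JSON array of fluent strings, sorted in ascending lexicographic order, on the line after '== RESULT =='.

Work backward from the goal:
  through step 2 (pick(b3,rmD,left)): drop {carry(b3,left)}, keep {ball_in(b4,rmB), carry(b5,right)}, require {ball_in(b3,rmD), free(left), robot_in(rmD)}
    → {ball_in(b3,rmD), ball_in(b4,rmB), carry(b5,right), free(left), robot_in(rmD)}
  through step 1 (go(rmB,rmD)): drop {robot_in(rmD)}, keep {ball_in(b3,rmD), ball_in(b4,rmB), carry(b5,right), free(left)}, require {robot_in(rmB)}
    → {ball_in(b3,rmD), ball_in(b4,rmB), carry(b5,right), free(left), robot_in(rmB)}

== RESULT ==
["ball_in(b3,rmD)", "ball_in(b4,rmB)", "carry(b5,right)", "free(left)", "robot_in(rmB)"]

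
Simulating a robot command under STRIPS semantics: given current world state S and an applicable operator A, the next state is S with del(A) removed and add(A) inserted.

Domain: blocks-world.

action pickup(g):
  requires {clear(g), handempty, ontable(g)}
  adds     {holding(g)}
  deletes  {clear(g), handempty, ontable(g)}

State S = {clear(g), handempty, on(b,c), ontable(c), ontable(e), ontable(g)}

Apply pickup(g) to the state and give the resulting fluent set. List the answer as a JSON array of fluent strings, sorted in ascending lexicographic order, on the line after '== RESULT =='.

Compute (S \ del) ∪ add:
  pre ⊆ S: {clear(g), handempty, ontable(g)} ⊆ S  — applicable
  S \ del = {on(b,c), ontable(c), ontable(e)}
  ∪ add   = {holding(g), on(b,c), ontable(c), ontable(e)}

== RESULT ==
["holding(g)", "on(b,c)", "ontable(c)", "ontable(e)"]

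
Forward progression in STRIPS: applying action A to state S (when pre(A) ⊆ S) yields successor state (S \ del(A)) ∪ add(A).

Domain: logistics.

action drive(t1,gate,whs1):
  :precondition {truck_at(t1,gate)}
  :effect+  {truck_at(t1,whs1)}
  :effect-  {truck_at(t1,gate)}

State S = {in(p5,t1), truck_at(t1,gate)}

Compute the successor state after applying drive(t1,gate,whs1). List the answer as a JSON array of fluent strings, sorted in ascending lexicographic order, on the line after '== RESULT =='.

Progress:
  pre ⊆ S: {truck_at(t1,gate)} ⊆ S  — applicable
  S \ del = {in(p5,t1)}
  ∪ add   = {in(p5,t1), truck_at(t1,whs1)}

== RESULT ==
["in(p5,t1)", "truck_at(t1,whs1)"]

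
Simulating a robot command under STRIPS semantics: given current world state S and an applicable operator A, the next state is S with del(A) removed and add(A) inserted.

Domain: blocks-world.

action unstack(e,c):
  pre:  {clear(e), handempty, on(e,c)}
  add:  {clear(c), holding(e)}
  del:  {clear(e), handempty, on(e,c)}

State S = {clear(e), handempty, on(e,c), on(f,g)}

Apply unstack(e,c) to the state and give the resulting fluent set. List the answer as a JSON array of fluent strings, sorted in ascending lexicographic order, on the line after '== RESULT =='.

Progress:
  pre ⊆ S: {clear(e), handempty, on(e,c)} ⊆ S  — applicable
  S \ del = {on(f,g)}
  ∪ add   = {clear(c), holding(e), on(f,g)}

== RESULT ==
["clear(c)", "holding(e)", "on(f,g)"]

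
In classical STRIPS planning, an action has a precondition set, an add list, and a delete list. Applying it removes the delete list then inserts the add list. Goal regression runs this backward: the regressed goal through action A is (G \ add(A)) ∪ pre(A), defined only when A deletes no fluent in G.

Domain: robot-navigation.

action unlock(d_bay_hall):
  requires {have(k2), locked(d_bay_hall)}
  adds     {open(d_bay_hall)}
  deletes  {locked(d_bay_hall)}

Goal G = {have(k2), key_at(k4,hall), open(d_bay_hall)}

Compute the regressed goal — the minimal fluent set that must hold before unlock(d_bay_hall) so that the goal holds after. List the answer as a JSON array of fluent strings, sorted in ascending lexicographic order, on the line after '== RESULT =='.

Compute (G \ add) ∪ pre:
  G ∩ del = {}  (empty — regression defined)
  G \ add = {have(k2), key_at(k4,hall), open(d_bay_hall)} \ {open(d_bay_hall)} = {have(k2), key_at(k4,hall)}
  ∪ pre   = {have(k2), key_at(k4,hall)} ∪ {have(k2), locked(d_bay_hall)}
          = {have(k2), key_at(k4,hall), locked(d_bay_hall)}

== RESULT ==
["have(k2)", "key_at(k4,hall)", "locked(d_bay_hall)"]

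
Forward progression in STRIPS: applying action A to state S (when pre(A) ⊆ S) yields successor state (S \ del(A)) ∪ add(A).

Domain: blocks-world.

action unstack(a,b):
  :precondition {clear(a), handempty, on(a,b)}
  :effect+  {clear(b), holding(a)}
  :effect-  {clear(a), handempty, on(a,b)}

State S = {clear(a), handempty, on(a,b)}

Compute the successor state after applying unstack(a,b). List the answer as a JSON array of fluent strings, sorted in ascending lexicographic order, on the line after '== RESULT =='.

Progress:
  pre ⊆ S: {clear(a), handempty, on(a,b)} ⊆ S  — applicable
  S \ del = {}
  ∪ add   = {clear(b), holding(a)}

== RESULT ==
["clear(b)", "holding(a)"]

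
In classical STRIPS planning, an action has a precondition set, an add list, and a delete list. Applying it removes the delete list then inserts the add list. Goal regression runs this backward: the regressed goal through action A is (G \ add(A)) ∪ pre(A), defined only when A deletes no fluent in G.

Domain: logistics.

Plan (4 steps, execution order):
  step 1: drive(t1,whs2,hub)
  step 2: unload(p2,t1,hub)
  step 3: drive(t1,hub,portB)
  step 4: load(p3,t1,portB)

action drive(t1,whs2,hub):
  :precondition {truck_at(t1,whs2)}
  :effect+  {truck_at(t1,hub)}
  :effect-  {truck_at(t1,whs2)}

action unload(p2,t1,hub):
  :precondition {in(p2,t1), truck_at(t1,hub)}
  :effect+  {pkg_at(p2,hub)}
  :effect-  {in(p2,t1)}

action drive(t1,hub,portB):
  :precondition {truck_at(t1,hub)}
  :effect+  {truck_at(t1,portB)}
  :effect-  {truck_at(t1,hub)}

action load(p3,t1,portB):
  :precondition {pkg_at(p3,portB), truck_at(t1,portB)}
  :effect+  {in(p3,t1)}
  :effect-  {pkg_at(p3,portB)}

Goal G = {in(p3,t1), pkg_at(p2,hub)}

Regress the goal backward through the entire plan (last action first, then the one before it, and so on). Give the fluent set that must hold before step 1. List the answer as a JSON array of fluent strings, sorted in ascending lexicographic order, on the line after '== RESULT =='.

Work backward from the goal:
  through step 4 (load(p3,t1,portB)): drop {in(p3,t1)}, keep {pkg_at(p2,hub)}, require {pkg_at(p3,portB), truck_at(t1,portB)}
    → {pkg_at(p2,hub), pkg_at(p3,portB), truck_at(t1,portB)}
  through step 3 (drive(t1,hub,portB)): drop {truck_at(t1,portB)}, keep {pkg_at(p2,hub), pkg_at(p3,portB)}, require {truck_at(t1,hub)}
    → {pkg_at(p2,hub), pkg_at(p3,portB), truck_at(t1,hub)}
  through step 2 (unload(p2,t1,hub)): drop {pkg_at(p2,hub)}, keep {pkg_at(p3,portB), truck_at(t1,hub)}, require {in(p2,t1), truck_at(t1,hub)}
    → {in(p2,t1), pkg_at(p3,portB), truck_at(t1,hub)}
  through step 1 (drive(t1,whs2,hub)): drop {truck_at(t1,hub)}, keep {in(p2,t1), pkg_at(p3,portB)}, require {truck_at(t1,whs2)}
    → {in(p2,t1), pkg_at(p3,portB), truck_at(t1,whs2)}

== RESULT ==
["in(p2,t1)", "pkg_at(p3,portB)", "truck_at(t1,whs2)"]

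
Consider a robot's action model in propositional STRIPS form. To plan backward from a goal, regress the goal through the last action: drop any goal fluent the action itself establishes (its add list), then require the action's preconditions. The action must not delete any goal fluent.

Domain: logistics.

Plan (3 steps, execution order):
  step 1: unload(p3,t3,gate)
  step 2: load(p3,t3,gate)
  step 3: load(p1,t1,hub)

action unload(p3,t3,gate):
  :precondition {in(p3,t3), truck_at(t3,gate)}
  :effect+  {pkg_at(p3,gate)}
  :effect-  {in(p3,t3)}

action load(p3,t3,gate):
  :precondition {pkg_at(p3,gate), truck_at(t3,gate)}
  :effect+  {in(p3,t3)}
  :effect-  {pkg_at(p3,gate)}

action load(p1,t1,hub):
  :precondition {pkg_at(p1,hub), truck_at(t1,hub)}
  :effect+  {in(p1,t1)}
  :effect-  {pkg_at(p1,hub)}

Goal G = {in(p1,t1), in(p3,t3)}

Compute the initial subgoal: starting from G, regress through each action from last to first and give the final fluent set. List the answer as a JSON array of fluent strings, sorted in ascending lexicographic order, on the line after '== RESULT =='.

Regress step by step:
  through step 3 (load(p1,t1,hub)): drop {in(p1,t1)}, keep {in(p3,t3)}, require {pkg_at(p1,hub), truck_at(t1,hub)}
    → {in(p3,t3), pkg_at(p1,hub), truck_at(t1,hub)}
  through step 2 (load(p3,t3,gate)): drop {in(p3,t3)}, keep {pkg_at(p1,hub), truck_at(t1,hub)}, require {pkg_at(p3,gate), truck_at(t3,gate)}
    → {pkg_at(p1,hub), pkg_at(p3,gate), truck_at(t1,hub), truck_at(t3,gate)}
  through step 1 (unload(p3,t3,gate)): drop {pkg_at(p3,gate)}, keep {pkg_at(p1,hub), truck_at(t1,hub), truck_at(t3,gate)}, require {in(p3,t3), truck_at(t3,gate)}
    → {in(p3,t3), pkg_at(p1,hub), truck_at(t1,hub), truck_at(t3,gate)}

== RESULT ==
["in(p3,t3)", "pkg_at(p1,hub)", "truck_at(t1,hub)", "truck_at(t3,gate)"]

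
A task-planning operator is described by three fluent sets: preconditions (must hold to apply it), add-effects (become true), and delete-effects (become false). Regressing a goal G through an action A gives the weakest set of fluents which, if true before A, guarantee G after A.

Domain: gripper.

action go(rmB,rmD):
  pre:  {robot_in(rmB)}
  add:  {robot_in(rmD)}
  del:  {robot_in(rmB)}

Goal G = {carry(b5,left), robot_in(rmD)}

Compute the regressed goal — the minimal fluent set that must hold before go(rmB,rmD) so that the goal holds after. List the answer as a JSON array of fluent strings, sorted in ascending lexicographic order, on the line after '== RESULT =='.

Compute (G \ add) ∪ pre:
  G ∩ del = {}  (empty — regression defined)
  G \ add = {carry(b5,left), robot_in(rmD)} \ {robot_in(rmD)} = {carry(b5,left)}
  ∪ pre   = {carry(b5,left)} ∪ {robot_in(rmB)}
          = {carry(b5,left), robot_in(rmB)}

== RESULT ==
["carry(b5,left)", "robot_in(rmB)"]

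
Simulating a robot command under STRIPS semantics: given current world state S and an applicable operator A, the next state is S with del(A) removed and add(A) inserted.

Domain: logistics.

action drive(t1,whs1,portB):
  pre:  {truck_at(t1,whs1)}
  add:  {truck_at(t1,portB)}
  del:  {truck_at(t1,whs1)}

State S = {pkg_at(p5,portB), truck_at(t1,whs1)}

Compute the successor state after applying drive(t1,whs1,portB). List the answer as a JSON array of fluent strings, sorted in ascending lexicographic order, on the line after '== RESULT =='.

Progress:
  pre ⊆ S: {truck_at(t1,whs1)} ⊆ S  — applicable
  S \ del = {pkg_at(p5,portB)}
  ∪ add   = {pkg_at(p5,portB), truck_at(t1,portB)}

== RESULT ==
["pkg_at(p5,portB)", "truck_at(t1,portB)"]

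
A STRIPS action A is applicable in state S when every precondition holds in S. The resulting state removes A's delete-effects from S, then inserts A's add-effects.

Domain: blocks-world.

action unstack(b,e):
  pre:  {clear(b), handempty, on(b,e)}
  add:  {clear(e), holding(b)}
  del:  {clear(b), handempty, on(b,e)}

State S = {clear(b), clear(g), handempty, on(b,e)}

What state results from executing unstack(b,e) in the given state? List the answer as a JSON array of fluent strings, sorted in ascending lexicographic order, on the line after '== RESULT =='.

Progress:
  pre ⊆ S: {clear(b), handempty, on(b,e)} ⊆ S  — applicable
  S \ del = {clear(g)}
  ∪ add   = {clear(e), clear(g), holding(b)}

== RESULT ==
["clear(e)", "clear(g)", "holding(b)"]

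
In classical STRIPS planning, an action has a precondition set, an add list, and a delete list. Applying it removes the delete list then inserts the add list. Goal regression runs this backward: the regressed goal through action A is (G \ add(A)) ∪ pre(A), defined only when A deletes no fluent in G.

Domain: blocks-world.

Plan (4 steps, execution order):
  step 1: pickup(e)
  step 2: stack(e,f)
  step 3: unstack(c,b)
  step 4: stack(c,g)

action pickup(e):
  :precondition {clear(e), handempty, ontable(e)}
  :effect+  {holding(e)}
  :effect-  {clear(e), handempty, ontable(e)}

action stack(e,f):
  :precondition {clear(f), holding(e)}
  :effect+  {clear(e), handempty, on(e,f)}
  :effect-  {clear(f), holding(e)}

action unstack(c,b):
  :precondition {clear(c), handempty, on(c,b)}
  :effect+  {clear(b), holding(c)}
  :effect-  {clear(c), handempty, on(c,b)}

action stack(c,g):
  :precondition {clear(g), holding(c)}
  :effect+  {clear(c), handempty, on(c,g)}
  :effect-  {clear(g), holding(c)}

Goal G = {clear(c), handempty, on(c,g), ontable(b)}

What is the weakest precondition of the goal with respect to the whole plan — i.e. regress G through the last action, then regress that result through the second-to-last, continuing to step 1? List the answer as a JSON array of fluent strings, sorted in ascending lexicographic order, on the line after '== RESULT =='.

Regress step by step:
  through step 4 (stack(c,g)): drop {clear(c), handempty, on(c,g)}, keep {ontable(b)}, require {clear(g), holding(c)}
    → {clear(g), holding(c), ontable(b)}
  through step 3 (unstack(c,b)): drop {holding(c)}, keep {clear(g), ontable(b)}, require {clear(c), handempty, on(c,b)}
    → {clear(c), clear(g), handempty, on(c,b), ontable(b)}
  through step 2 (stack(e,f)): drop {handempty}, keep {clear(c), clear(g), on(c,b), ontable(b)}, require {clear(f), holding(e)}
    → {clear(c), clear(f), clear(g), holding(e), on(c,b), ontable(b)}
  through step 1 (pickup(e)): drop {holding(e)}, keep {clear(c), clear(f), clear(g), on(c,b), ontable(b)}, require {clear(e), handempty, ontable(e)}
    → {clear(c), clear(e), clear(f), clear(g), handempty, on(c,b), ontable(b), ontable(e)}

== RESULT ==
["clear(c)", "clear(e)", "clear(f)", "clear(g)", "handempty", "on(c,b)", "ontable(b)", "ontable(e)"]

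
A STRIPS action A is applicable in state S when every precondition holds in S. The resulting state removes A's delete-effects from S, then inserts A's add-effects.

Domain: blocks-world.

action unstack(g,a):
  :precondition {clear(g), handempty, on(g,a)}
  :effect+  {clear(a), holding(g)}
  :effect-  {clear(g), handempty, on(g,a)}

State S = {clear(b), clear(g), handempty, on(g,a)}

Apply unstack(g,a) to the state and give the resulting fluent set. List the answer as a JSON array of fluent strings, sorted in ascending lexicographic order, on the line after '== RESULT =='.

Compute (S \ del) ∪ add:
  pre ⊆ S: {clear(g), handempty, on(g,a)} ⊆ S  — applicable
  S \ del = {clear(b)}
  ∪ add   = {clear(a), clear(b), holding(g)}

== RESULT ==
["clear(a)", "clear(b)", "holding(g)"]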